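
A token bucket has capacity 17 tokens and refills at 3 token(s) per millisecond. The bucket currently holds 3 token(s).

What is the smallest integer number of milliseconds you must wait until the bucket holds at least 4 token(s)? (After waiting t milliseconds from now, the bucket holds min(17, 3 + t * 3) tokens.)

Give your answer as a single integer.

Answer: 1

Derivation:
Need 3 + t * 3 >= 4, so t >= 1/3.
Smallest integer t = ceil(1/3) = 1.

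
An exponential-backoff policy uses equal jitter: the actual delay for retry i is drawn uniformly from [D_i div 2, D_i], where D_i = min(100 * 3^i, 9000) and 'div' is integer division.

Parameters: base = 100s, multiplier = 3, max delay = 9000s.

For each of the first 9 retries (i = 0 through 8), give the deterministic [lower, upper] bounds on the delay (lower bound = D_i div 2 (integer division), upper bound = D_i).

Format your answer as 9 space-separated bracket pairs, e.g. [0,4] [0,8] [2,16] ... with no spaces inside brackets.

Computing bounds per retry:
  i=0: D_i=min(100*3^0,9000)=100, bounds=[50,100]
  i=1: D_i=min(100*3^1,9000)=300, bounds=[150,300]
  i=2: D_i=min(100*3^2,9000)=900, bounds=[450,900]
  i=3: D_i=min(100*3^3,9000)=2700, bounds=[1350,2700]
  i=4: D_i=min(100*3^4,9000)=8100, bounds=[4050,8100]
  i=5: D_i=min(100*3^5,9000)=9000, bounds=[4500,9000]
  i=6: D_i=min(100*3^6,9000)=9000, bounds=[4500,9000]
  i=7: D_i=min(100*3^7,9000)=9000, bounds=[4500,9000]
  i=8: D_i=min(100*3^8,9000)=9000, bounds=[4500,9000]

Answer: [50,100] [150,300] [450,900] [1350,2700] [4050,8100] [4500,9000] [4500,9000] [4500,9000] [4500,9000]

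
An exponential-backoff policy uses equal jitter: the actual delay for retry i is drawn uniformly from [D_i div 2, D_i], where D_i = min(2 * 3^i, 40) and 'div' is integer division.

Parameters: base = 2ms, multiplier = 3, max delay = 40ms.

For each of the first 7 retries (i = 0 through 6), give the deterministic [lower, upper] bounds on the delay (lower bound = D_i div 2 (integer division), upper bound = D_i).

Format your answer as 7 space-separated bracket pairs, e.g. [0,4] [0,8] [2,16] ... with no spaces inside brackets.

Answer: [1,2] [3,6] [9,18] [20,40] [20,40] [20,40] [20,40]

Derivation:
Computing bounds per retry:
  i=0: D_i=min(2*3^0,40)=2, bounds=[1,2]
  i=1: D_i=min(2*3^1,40)=6, bounds=[3,6]
  i=2: D_i=min(2*3^2,40)=18, bounds=[9,18]
  i=3: D_i=min(2*3^3,40)=40, bounds=[20,40]
  i=4: D_i=min(2*3^4,40)=40, bounds=[20,40]
  i=5: D_i=min(2*3^5,40)=40, bounds=[20,40]
  i=6: D_i=min(2*3^6,40)=40, bounds=[20,40]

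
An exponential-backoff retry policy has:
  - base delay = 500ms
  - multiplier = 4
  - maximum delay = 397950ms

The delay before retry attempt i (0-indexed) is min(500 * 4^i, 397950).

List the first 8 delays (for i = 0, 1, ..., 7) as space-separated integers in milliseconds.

Computing each delay:
  i=0: min(500*4^0, 397950) = 500
  i=1: min(500*4^1, 397950) = 2000
  i=2: min(500*4^2, 397950) = 8000
  i=3: min(500*4^3, 397950) = 32000
  i=4: min(500*4^4, 397950) = 128000
  i=5: min(500*4^5, 397950) = 397950
  i=6: min(500*4^6, 397950) = 397950
  i=7: min(500*4^7, 397950) = 397950

Answer: 500 2000 8000 32000 128000 397950 397950 397950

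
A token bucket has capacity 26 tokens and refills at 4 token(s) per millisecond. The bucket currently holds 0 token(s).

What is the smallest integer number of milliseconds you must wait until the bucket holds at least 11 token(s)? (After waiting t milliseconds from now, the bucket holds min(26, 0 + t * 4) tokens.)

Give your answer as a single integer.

Answer: 3

Derivation:
Need 0 + t * 4 >= 11, so t >= 11/4.
Smallest integer t = ceil(11/4) = 3.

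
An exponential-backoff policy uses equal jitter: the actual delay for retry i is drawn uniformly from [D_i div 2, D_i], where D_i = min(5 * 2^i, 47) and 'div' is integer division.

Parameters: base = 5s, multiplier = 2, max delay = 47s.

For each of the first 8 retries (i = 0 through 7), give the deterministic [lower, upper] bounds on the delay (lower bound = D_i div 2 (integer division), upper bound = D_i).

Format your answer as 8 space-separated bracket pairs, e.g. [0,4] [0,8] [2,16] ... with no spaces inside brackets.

Computing bounds per retry:
  i=0: D_i=min(5*2^0,47)=5, bounds=[2,5]
  i=1: D_i=min(5*2^1,47)=10, bounds=[5,10]
  i=2: D_i=min(5*2^2,47)=20, bounds=[10,20]
  i=3: D_i=min(5*2^3,47)=40, bounds=[20,40]
  i=4: D_i=min(5*2^4,47)=47, bounds=[23,47]
  i=5: D_i=min(5*2^5,47)=47, bounds=[23,47]
  i=6: D_i=min(5*2^6,47)=47, bounds=[23,47]
  i=7: D_i=min(5*2^7,47)=47, bounds=[23,47]

Answer: [2,5] [5,10] [10,20] [20,40] [23,47] [23,47] [23,47] [23,47]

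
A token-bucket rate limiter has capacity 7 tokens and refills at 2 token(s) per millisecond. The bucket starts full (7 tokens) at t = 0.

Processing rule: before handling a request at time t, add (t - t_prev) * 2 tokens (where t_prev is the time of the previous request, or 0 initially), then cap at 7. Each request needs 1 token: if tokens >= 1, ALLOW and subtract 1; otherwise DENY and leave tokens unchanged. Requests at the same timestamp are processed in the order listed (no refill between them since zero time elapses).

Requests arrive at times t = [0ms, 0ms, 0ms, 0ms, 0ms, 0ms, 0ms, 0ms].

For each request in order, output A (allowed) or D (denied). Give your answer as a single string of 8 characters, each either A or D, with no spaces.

Answer: AAAAAAAD

Derivation:
Simulating step by step:
  req#1 t=0ms: ALLOW
  req#2 t=0ms: ALLOW
  req#3 t=0ms: ALLOW
  req#4 t=0ms: ALLOW
  req#5 t=0ms: ALLOW
  req#6 t=0ms: ALLOW
  req#7 t=0ms: ALLOW
  req#8 t=0ms: DENY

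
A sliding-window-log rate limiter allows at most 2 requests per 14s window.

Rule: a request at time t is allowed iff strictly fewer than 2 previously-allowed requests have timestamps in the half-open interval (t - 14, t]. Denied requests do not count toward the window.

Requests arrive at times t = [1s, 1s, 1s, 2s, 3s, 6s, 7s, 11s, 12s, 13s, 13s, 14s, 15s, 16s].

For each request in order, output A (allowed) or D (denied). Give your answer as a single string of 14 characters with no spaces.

Tracking allowed requests in the window:
  req#1 t=1s: ALLOW
  req#2 t=1s: ALLOW
  req#3 t=1s: DENY
  req#4 t=2s: DENY
  req#5 t=3s: DENY
  req#6 t=6s: DENY
  req#7 t=7s: DENY
  req#8 t=11s: DENY
  req#9 t=12s: DENY
  req#10 t=13s: DENY
  req#11 t=13s: DENY
  req#12 t=14s: DENY
  req#13 t=15s: ALLOW
  req#14 t=16s: ALLOW

Answer: AADDDDDDDDDDAA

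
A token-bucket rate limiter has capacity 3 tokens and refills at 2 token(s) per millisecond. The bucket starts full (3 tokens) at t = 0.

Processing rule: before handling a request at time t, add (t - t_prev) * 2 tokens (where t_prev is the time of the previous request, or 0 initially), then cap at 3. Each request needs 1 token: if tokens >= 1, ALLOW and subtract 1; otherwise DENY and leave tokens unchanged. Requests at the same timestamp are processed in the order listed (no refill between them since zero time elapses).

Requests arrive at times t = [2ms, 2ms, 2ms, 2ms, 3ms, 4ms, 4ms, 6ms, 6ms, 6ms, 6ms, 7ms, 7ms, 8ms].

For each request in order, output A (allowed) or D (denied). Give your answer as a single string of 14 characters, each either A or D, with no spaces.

Answer: AAADAAAAAADAAA

Derivation:
Simulating step by step:
  req#1 t=2ms: ALLOW
  req#2 t=2ms: ALLOW
  req#3 t=2ms: ALLOW
  req#4 t=2ms: DENY
  req#5 t=3ms: ALLOW
  req#6 t=4ms: ALLOW
  req#7 t=4ms: ALLOW
  req#8 t=6ms: ALLOW
  req#9 t=6ms: ALLOW
  req#10 t=6ms: ALLOW
  req#11 t=6ms: DENY
  req#12 t=7ms: ALLOW
  req#13 t=7ms: ALLOW
  req#14 t=8ms: ALLOW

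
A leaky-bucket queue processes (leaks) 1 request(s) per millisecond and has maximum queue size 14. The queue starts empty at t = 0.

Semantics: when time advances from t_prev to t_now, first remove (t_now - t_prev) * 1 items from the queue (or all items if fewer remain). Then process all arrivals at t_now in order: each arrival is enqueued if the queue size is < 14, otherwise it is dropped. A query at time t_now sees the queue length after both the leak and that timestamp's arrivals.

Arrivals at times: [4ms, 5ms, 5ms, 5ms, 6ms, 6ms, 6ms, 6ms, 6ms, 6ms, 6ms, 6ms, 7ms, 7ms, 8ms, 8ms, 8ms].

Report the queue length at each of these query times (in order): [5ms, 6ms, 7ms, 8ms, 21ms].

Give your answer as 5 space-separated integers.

Queue lengths at query times:
  query t=5ms: backlog = 3
  query t=6ms: backlog = 10
  query t=7ms: backlog = 11
  query t=8ms: backlog = 13
  query t=21ms: backlog = 0

Answer: 3 10 11 13 0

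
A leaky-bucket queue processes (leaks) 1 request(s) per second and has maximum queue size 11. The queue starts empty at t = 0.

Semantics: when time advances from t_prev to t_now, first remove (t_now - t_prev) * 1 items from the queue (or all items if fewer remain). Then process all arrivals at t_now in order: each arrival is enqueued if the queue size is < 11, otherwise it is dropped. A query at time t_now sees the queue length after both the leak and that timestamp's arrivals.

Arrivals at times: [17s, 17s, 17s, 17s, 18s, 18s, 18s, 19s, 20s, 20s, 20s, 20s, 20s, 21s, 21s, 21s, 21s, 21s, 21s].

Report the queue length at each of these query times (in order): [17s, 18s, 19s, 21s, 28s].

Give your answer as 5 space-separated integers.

Answer: 4 6 6 11 4

Derivation:
Queue lengths at query times:
  query t=17s: backlog = 4
  query t=18s: backlog = 6
  query t=19s: backlog = 6
  query t=21s: backlog = 11
  query t=28s: backlog = 4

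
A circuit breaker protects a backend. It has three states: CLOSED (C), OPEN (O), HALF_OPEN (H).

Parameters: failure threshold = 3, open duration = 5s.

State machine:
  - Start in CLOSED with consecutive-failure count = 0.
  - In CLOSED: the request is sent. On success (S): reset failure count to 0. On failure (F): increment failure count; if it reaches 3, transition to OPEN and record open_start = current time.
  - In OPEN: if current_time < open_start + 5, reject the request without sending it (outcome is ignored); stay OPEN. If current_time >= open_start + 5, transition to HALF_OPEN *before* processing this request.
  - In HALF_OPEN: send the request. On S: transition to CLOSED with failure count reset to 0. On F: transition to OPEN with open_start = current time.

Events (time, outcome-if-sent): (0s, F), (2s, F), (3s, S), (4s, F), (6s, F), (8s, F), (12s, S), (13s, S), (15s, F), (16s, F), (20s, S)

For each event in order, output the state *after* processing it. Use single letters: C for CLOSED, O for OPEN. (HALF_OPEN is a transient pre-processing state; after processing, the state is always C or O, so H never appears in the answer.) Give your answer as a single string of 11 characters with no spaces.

State after each event:
  event#1 t=0s outcome=F: state=CLOSED
  event#2 t=2s outcome=F: state=CLOSED
  event#3 t=3s outcome=S: state=CLOSED
  event#4 t=4s outcome=F: state=CLOSED
  event#5 t=6s outcome=F: state=CLOSED
  event#6 t=8s outcome=F: state=OPEN
  event#7 t=12s outcome=S: state=OPEN
  event#8 t=13s outcome=S: state=CLOSED
  event#9 t=15s outcome=F: state=CLOSED
  event#10 t=16s outcome=F: state=CLOSED
  event#11 t=20s outcome=S: state=CLOSED

Answer: CCCCCOOCCCC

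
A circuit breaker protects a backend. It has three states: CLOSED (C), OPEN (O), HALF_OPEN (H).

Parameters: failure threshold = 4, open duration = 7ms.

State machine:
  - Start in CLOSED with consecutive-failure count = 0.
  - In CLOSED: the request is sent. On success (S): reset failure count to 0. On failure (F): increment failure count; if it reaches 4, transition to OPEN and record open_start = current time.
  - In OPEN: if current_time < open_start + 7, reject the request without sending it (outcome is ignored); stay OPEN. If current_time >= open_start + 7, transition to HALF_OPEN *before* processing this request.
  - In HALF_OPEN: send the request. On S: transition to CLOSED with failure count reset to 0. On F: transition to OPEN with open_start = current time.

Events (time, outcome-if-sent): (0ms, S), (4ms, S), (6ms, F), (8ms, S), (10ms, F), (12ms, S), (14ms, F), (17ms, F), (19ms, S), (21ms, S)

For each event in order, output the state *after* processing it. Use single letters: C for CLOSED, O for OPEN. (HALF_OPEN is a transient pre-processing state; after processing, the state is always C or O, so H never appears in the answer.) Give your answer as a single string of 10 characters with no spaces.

State after each event:
  event#1 t=0ms outcome=S: state=CLOSED
  event#2 t=4ms outcome=S: state=CLOSED
  event#3 t=6ms outcome=F: state=CLOSED
  event#4 t=8ms outcome=S: state=CLOSED
  event#5 t=10ms outcome=F: state=CLOSED
  event#6 t=12ms outcome=S: state=CLOSED
  event#7 t=14ms outcome=F: state=CLOSED
  event#8 t=17ms outcome=F: state=CLOSED
  event#9 t=19ms outcome=S: state=CLOSED
  event#10 t=21ms outcome=S: state=CLOSED

Answer: CCCCCCCCCC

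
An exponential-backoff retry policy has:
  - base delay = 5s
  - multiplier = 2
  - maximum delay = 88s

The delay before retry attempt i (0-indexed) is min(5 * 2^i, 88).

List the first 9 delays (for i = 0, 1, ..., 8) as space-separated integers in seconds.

Computing each delay:
  i=0: min(5*2^0, 88) = 5
  i=1: min(5*2^1, 88) = 10
  i=2: min(5*2^2, 88) = 20
  i=3: min(5*2^3, 88) = 40
  i=4: min(5*2^4, 88) = 80
  i=5: min(5*2^5, 88) = 88
  i=6: min(5*2^6, 88) = 88
  i=7: min(5*2^7, 88) = 88
  i=8: min(5*2^8, 88) = 88

Answer: 5 10 20 40 80 88 88 88 88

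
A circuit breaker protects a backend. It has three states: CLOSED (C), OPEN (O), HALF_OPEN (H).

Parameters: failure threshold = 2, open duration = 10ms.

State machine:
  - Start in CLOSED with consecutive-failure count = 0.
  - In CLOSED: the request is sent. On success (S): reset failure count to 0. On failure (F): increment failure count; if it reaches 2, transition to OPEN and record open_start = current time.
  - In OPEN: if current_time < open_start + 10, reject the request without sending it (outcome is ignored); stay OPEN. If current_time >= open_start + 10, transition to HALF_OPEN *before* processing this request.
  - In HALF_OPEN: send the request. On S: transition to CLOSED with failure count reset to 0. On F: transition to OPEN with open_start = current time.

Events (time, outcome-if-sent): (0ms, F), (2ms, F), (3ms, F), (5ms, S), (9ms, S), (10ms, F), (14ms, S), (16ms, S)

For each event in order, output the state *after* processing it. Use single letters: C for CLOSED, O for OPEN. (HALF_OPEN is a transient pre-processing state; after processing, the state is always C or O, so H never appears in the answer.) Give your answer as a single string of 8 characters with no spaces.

State after each event:
  event#1 t=0ms outcome=F: state=CLOSED
  event#2 t=2ms outcome=F: state=OPEN
  event#3 t=3ms outcome=F: state=OPEN
  event#4 t=5ms outcome=S: state=OPEN
  event#5 t=9ms outcome=S: state=OPEN
  event#6 t=10ms outcome=F: state=OPEN
  event#7 t=14ms outcome=S: state=CLOSED
  event#8 t=16ms outcome=S: state=CLOSED

Answer: COOOOOCC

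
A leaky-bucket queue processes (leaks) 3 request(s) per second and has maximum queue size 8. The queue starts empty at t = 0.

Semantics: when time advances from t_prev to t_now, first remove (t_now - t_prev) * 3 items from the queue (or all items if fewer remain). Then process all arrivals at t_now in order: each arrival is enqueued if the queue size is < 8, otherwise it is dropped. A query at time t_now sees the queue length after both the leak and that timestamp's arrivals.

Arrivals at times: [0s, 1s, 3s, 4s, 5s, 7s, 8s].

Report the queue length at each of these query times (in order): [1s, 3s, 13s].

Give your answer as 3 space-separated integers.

Answer: 1 1 0

Derivation:
Queue lengths at query times:
  query t=1s: backlog = 1
  query t=3s: backlog = 1
  query t=13s: backlog = 0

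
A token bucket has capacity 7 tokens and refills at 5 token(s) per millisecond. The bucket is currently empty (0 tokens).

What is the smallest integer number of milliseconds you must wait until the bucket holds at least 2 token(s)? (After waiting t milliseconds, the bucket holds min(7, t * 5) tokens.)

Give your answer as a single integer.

Need t * 5 >= 2, so t >= 2/5.
Smallest integer t = ceil(2/5) = 1.

Answer: 1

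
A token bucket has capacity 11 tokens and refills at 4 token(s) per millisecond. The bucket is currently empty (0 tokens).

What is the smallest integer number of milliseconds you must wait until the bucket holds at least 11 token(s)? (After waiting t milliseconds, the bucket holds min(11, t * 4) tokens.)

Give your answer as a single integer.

Need t * 4 >= 11, so t >= 11/4.
Smallest integer t = ceil(11/4) = 3.

Answer: 3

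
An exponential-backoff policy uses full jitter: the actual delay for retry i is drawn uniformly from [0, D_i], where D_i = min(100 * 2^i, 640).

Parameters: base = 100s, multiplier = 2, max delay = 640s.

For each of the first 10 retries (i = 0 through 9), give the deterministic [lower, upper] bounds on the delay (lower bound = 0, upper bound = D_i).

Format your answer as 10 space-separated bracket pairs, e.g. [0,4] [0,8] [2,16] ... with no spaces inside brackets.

Answer: [0,100] [0,200] [0,400] [0,640] [0,640] [0,640] [0,640] [0,640] [0,640] [0,640]

Derivation:
Computing bounds per retry:
  i=0: D_i=min(100*2^0,640)=100, bounds=[0,100]
  i=1: D_i=min(100*2^1,640)=200, bounds=[0,200]
  i=2: D_i=min(100*2^2,640)=400, bounds=[0,400]
  i=3: D_i=min(100*2^3,640)=640, bounds=[0,640]
  i=4: D_i=min(100*2^4,640)=640, bounds=[0,640]
  i=5: D_i=min(100*2^5,640)=640, bounds=[0,640]
  i=6: D_i=min(100*2^6,640)=640, bounds=[0,640]
  i=7: D_i=min(100*2^7,640)=640, bounds=[0,640]
  i=8: D_i=min(100*2^8,640)=640, bounds=[0,640]
  i=9: D_i=min(100*2^9,640)=640, bounds=[0,640]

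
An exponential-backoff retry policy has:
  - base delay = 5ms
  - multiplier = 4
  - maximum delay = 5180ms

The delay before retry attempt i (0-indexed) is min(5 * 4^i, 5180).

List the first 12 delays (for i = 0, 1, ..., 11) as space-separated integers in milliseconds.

Answer: 5 20 80 320 1280 5120 5180 5180 5180 5180 5180 5180

Derivation:
Computing each delay:
  i=0: min(5*4^0, 5180) = 5
  i=1: min(5*4^1, 5180) = 20
  i=2: min(5*4^2, 5180) = 80
  i=3: min(5*4^3, 5180) = 320
  i=4: min(5*4^4, 5180) = 1280
  i=5: min(5*4^5, 5180) = 5120
  i=6: min(5*4^6, 5180) = 5180
  i=7: min(5*4^7, 5180) = 5180
  i=8: min(5*4^8, 5180) = 5180
  i=9: min(5*4^9, 5180) = 5180
  i=10: min(5*4^10, 5180) = 5180
  i=11: min(5*4^11, 5180) = 5180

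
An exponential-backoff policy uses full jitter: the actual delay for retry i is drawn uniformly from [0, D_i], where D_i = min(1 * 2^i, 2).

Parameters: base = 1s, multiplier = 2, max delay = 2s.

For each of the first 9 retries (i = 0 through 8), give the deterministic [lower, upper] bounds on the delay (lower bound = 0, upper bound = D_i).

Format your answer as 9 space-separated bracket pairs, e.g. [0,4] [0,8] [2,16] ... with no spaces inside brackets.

Answer: [0,1] [0,2] [0,2] [0,2] [0,2] [0,2] [0,2] [0,2] [0,2]

Derivation:
Computing bounds per retry:
  i=0: D_i=min(1*2^0,2)=1, bounds=[0,1]
  i=1: D_i=min(1*2^1,2)=2, bounds=[0,2]
  i=2: D_i=min(1*2^2,2)=2, bounds=[0,2]
  i=3: D_i=min(1*2^3,2)=2, bounds=[0,2]
  i=4: D_i=min(1*2^4,2)=2, bounds=[0,2]
  i=5: D_i=min(1*2^5,2)=2, bounds=[0,2]
  i=6: D_i=min(1*2^6,2)=2, bounds=[0,2]
  i=7: D_i=min(1*2^7,2)=2, bounds=[0,2]
  i=8: D_i=min(1*2^8,2)=2, bounds=[0,2]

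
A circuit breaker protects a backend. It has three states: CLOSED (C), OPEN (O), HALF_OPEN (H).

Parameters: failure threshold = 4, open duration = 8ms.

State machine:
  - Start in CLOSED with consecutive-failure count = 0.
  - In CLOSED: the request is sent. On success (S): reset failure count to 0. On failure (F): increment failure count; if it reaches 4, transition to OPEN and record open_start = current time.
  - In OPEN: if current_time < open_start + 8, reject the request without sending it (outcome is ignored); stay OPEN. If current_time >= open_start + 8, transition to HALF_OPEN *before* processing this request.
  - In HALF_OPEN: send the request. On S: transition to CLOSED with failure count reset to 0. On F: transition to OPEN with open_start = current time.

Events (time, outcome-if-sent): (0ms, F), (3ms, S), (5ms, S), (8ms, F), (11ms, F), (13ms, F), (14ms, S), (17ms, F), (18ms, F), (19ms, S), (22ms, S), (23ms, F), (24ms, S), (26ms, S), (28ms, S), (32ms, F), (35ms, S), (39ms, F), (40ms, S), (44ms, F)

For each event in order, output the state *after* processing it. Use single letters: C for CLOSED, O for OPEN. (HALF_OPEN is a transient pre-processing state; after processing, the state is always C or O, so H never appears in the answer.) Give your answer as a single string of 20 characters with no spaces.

State after each event:
  event#1 t=0ms outcome=F: state=CLOSED
  event#2 t=3ms outcome=S: state=CLOSED
  event#3 t=5ms outcome=S: state=CLOSED
  event#4 t=8ms outcome=F: state=CLOSED
  event#5 t=11ms outcome=F: state=CLOSED
  event#6 t=13ms outcome=F: state=CLOSED
  event#7 t=14ms outcome=S: state=CLOSED
  event#8 t=17ms outcome=F: state=CLOSED
  event#9 t=18ms outcome=F: state=CLOSED
  event#10 t=19ms outcome=S: state=CLOSED
  event#11 t=22ms outcome=S: state=CLOSED
  event#12 t=23ms outcome=F: state=CLOSED
  event#13 t=24ms outcome=S: state=CLOSED
  event#14 t=26ms outcome=S: state=CLOSED
  event#15 t=28ms outcome=S: state=CLOSED
  event#16 t=32ms outcome=F: state=CLOSED
  event#17 t=35ms outcome=S: state=CLOSED
  event#18 t=39ms outcome=F: state=CLOSED
  event#19 t=40ms outcome=S: state=CLOSED
  event#20 t=44ms outcome=F: state=CLOSED

Answer: CCCCCCCCCCCCCCCCCCCC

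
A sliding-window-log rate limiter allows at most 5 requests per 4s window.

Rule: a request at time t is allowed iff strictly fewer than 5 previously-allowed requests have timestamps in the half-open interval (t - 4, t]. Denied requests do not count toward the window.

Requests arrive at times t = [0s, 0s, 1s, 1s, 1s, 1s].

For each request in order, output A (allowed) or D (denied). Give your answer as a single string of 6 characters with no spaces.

Tracking allowed requests in the window:
  req#1 t=0s: ALLOW
  req#2 t=0s: ALLOW
  req#3 t=1s: ALLOW
  req#4 t=1s: ALLOW
  req#5 t=1s: ALLOW
  req#6 t=1s: DENY

Answer: AAAAAD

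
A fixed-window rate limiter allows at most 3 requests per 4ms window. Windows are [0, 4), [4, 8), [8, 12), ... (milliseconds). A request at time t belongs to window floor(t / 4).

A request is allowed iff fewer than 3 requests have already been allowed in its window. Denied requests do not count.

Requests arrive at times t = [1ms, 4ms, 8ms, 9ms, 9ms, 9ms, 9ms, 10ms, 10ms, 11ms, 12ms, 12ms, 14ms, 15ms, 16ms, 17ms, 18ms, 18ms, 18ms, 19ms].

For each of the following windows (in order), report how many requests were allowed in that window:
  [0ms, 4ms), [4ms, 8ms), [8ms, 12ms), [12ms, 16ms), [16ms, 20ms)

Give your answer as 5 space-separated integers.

Processing requests:
  req#1 t=1ms (window 0): ALLOW
  req#2 t=4ms (window 1): ALLOW
  req#3 t=8ms (window 2): ALLOW
  req#4 t=9ms (window 2): ALLOW
  req#5 t=9ms (window 2): ALLOW
  req#6 t=9ms (window 2): DENY
  req#7 t=9ms (window 2): DENY
  req#8 t=10ms (window 2): DENY
  req#9 t=10ms (window 2): DENY
  req#10 t=11ms (window 2): DENY
  req#11 t=12ms (window 3): ALLOW
  req#12 t=12ms (window 3): ALLOW
  req#13 t=14ms (window 3): ALLOW
  req#14 t=15ms (window 3): DENY
  req#15 t=16ms (window 4): ALLOW
  req#16 t=17ms (window 4): ALLOW
  req#17 t=18ms (window 4): ALLOW
  req#18 t=18ms (window 4): DENY
  req#19 t=18ms (window 4): DENY
  req#20 t=19ms (window 4): DENY

Allowed counts by window: 1 1 3 3 3

Answer: 1 1 3 3 3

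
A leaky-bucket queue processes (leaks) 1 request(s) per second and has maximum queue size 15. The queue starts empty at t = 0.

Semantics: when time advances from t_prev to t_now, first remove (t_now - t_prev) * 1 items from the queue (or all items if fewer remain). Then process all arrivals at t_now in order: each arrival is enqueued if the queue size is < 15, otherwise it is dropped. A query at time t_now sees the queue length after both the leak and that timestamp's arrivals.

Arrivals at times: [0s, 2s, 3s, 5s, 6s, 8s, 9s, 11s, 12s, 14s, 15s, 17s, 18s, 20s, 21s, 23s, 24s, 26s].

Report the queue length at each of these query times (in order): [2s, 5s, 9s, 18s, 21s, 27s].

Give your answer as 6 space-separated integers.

Answer: 1 1 1 1 1 0

Derivation:
Queue lengths at query times:
  query t=2s: backlog = 1
  query t=5s: backlog = 1
  query t=9s: backlog = 1
  query t=18s: backlog = 1
  query t=21s: backlog = 1
  query t=27s: backlog = 0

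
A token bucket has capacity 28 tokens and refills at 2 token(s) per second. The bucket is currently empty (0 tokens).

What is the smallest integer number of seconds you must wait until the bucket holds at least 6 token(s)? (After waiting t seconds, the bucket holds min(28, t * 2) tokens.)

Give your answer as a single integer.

Answer: 3

Derivation:
Need t * 2 >= 6, so t >= 6/2.
Smallest integer t = ceil(6/2) = 3.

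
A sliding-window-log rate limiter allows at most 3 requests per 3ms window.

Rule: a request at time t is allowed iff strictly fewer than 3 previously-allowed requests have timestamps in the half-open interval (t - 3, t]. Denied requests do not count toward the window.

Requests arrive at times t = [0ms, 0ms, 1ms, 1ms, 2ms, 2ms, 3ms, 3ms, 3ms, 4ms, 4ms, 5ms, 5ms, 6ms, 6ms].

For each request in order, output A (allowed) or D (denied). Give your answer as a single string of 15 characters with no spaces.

Answer: AAADDDAADADDDAA

Derivation:
Tracking allowed requests in the window:
  req#1 t=0ms: ALLOW
  req#2 t=0ms: ALLOW
  req#3 t=1ms: ALLOW
  req#4 t=1ms: DENY
  req#5 t=2ms: DENY
  req#6 t=2ms: DENY
  req#7 t=3ms: ALLOW
  req#8 t=3ms: ALLOW
  req#9 t=3ms: DENY
  req#10 t=4ms: ALLOW
  req#11 t=4ms: DENY
  req#12 t=5ms: DENY
  req#13 t=5ms: DENY
  req#14 t=6ms: ALLOW
  req#15 t=6ms: ALLOW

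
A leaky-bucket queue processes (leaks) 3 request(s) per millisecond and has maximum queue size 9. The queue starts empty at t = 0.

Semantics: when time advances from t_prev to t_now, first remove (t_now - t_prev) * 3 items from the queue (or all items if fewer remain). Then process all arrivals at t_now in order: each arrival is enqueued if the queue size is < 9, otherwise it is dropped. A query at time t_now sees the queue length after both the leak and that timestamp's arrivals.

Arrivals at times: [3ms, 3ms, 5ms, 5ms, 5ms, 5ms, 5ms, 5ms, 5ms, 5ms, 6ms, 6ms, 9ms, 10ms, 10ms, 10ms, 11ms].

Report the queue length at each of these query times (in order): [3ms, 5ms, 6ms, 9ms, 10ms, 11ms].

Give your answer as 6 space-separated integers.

Answer: 2 8 7 1 3 1

Derivation:
Queue lengths at query times:
  query t=3ms: backlog = 2
  query t=5ms: backlog = 8
  query t=6ms: backlog = 7
  query t=9ms: backlog = 1
  query t=10ms: backlog = 3
  query t=11ms: backlog = 1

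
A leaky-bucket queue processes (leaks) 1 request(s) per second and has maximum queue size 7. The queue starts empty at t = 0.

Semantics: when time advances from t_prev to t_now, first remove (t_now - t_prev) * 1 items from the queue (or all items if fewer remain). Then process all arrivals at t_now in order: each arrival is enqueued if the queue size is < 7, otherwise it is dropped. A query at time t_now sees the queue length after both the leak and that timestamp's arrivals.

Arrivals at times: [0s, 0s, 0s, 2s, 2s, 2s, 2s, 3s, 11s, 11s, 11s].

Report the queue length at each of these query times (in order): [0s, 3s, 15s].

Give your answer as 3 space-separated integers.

Queue lengths at query times:
  query t=0s: backlog = 3
  query t=3s: backlog = 5
  query t=15s: backlog = 0

Answer: 3 5 0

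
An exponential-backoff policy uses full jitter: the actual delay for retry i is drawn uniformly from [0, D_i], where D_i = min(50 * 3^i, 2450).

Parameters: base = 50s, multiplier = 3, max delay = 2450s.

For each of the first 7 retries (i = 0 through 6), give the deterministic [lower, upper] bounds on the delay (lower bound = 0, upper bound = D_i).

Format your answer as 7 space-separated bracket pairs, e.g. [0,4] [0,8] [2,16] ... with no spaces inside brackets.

Computing bounds per retry:
  i=0: D_i=min(50*3^0,2450)=50, bounds=[0,50]
  i=1: D_i=min(50*3^1,2450)=150, bounds=[0,150]
  i=2: D_i=min(50*3^2,2450)=450, bounds=[0,450]
  i=3: D_i=min(50*3^3,2450)=1350, bounds=[0,1350]
  i=4: D_i=min(50*3^4,2450)=2450, bounds=[0,2450]
  i=5: D_i=min(50*3^5,2450)=2450, bounds=[0,2450]
  i=6: D_i=min(50*3^6,2450)=2450, bounds=[0,2450]

Answer: [0,50] [0,150] [0,450] [0,1350] [0,2450] [0,2450] [0,2450]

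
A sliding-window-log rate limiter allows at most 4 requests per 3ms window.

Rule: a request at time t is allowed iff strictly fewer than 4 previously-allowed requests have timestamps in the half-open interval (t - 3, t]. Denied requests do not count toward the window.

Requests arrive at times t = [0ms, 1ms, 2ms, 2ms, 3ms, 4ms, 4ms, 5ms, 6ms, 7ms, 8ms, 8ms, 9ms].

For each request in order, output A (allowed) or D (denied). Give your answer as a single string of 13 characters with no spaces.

Tracking allowed requests in the window:
  req#1 t=0ms: ALLOW
  req#2 t=1ms: ALLOW
  req#3 t=2ms: ALLOW
  req#4 t=2ms: ALLOW
  req#5 t=3ms: ALLOW
  req#6 t=4ms: ALLOW
  req#7 t=4ms: DENY
  req#8 t=5ms: ALLOW
  req#9 t=6ms: ALLOW
  req#10 t=7ms: ALLOW
  req#11 t=8ms: ALLOW
  req#12 t=8ms: ALLOW
  req#13 t=9ms: ALLOW

Answer: AAAAAADAAAAAA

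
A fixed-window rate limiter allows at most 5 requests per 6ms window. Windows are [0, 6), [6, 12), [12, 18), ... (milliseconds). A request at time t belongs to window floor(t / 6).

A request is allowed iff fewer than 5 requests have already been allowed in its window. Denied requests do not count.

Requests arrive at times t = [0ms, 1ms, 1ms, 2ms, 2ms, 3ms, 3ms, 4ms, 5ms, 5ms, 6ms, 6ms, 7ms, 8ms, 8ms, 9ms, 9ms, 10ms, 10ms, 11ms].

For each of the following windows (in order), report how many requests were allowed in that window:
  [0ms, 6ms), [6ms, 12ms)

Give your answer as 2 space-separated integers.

Processing requests:
  req#1 t=0ms (window 0): ALLOW
  req#2 t=1ms (window 0): ALLOW
  req#3 t=1ms (window 0): ALLOW
  req#4 t=2ms (window 0): ALLOW
  req#5 t=2ms (window 0): ALLOW
  req#6 t=3ms (window 0): DENY
  req#7 t=3ms (window 0): DENY
  req#8 t=4ms (window 0): DENY
  req#9 t=5ms (window 0): DENY
  req#10 t=5ms (window 0): DENY
  req#11 t=6ms (window 1): ALLOW
  req#12 t=6ms (window 1): ALLOW
  req#13 t=7ms (window 1): ALLOW
  req#14 t=8ms (window 1): ALLOW
  req#15 t=8ms (window 1): ALLOW
  req#16 t=9ms (window 1): DENY
  req#17 t=9ms (window 1): DENY
  req#18 t=10ms (window 1): DENY
  req#19 t=10ms (window 1): DENY
  req#20 t=11ms (window 1): DENY

Allowed counts by window: 5 5

Answer: 5 5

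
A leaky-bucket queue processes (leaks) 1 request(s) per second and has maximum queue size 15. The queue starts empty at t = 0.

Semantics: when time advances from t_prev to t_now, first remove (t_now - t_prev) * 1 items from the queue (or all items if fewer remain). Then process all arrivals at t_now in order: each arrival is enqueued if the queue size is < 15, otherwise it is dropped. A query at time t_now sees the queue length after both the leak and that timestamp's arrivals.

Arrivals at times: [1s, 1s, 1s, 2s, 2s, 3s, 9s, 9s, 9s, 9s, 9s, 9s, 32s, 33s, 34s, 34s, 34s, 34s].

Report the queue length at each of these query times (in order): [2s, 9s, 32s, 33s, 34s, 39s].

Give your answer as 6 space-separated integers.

Queue lengths at query times:
  query t=2s: backlog = 4
  query t=9s: backlog = 6
  query t=32s: backlog = 1
  query t=33s: backlog = 1
  query t=34s: backlog = 4
  query t=39s: backlog = 0

Answer: 4 6 1 1 4 0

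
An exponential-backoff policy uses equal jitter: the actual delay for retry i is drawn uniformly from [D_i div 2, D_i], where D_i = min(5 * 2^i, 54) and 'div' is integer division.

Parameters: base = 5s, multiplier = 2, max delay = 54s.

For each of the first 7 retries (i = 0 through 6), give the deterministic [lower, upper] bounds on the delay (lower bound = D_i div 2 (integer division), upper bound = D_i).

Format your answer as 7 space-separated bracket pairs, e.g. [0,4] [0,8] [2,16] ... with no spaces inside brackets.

Answer: [2,5] [5,10] [10,20] [20,40] [27,54] [27,54] [27,54]

Derivation:
Computing bounds per retry:
  i=0: D_i=min(5*2^0,54)=5, bounds=[2,5]
  i=1: D_i=min(5*2^1,54)=10, bounds=[5,10]
  i=2: D_i=min(5*2^2,54)=20, bounds=[10,20]
  i=3: D_i=min(5*2^3,54)=40, bounds=[20,40]
  i=4: D_i=min(5*2^4,54)=54, bounds=[27,54]
  i=5: D_i=min(5*2^5,54)=54, bounds=[27,54]
  i=6: D_i=min(5*2^6,54)=54, bounds=[27,54]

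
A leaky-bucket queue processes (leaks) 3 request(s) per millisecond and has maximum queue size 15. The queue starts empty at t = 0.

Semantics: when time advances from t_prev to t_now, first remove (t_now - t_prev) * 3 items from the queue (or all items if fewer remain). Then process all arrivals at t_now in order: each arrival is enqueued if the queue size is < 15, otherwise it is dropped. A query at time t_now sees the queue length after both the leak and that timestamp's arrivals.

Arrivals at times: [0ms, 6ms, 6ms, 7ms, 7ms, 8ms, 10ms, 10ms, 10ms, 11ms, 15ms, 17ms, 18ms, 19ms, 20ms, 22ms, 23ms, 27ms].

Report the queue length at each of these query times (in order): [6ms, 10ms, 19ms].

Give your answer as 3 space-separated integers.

Queue lengths at query times:
  query t=6ms: backlog = 2
  query t=10ms: backlog = 3
  query t=19ms: backlog = 1

Answer: 2 3 1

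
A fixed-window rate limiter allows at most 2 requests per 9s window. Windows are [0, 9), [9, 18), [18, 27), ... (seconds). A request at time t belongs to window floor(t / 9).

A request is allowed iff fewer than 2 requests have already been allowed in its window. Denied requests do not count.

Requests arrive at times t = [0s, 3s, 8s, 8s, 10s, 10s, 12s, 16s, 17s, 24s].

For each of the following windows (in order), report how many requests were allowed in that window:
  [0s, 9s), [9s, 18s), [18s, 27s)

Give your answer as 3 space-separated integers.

Answer: 2 2 1

Derivation:
Processing requests:
  req#1 t=0s (window 0): ALLOW
  req#2 t=3s (window 0): ALLOW
  req#3 t=8s (window 0): DENY
  req#4 t=8s (window 0): DENY
  req#5 t=10s (window 1): ALLOW
  req#6 t=10s (window 1): ALLOW
  req#7 t=12s (window 1): DENY
  req#8 t=16s (window 1): DENY
  req#9 t=17s (window 1): DENY
  req#10 t=24s (window 2): ALLOW

Allowed counts by window: 2 2 1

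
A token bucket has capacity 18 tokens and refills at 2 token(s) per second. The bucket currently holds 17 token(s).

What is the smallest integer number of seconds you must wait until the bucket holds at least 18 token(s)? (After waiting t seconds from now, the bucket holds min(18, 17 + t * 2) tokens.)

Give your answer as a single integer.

Need 17 + t * 2 >= 18, so t >= 1/2.
Smallest integer t = ceil(1/2) = 1.

Answer: 1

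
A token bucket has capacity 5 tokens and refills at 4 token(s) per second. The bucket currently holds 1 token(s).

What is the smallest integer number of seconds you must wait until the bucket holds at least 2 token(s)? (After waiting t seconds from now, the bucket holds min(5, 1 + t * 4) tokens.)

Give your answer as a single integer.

Need 1 + t * 4 >= 2, so t >= 1/4.
Smallest integer t = ceil(1/4) = 1.

Answer: 1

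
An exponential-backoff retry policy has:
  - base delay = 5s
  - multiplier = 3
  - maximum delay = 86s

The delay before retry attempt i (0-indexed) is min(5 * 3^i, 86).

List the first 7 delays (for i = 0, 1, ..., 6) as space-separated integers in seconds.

Answer: 5 15 45 86 86 86 86

Derivation:
Computing each delay:
  i=0: min(5*3^0, 86) = 5
  i=1: min(5*3^1, 86) = 15
  i=2: min(5*3^2, 86) = 45
  i=3: min(5*3^3, 86) = 86
  i=4: min(5*3^4, 86) = 86
  i=5: min(5*3^5, 86) = 86
  i=6: min(5*3^6, 86) = 86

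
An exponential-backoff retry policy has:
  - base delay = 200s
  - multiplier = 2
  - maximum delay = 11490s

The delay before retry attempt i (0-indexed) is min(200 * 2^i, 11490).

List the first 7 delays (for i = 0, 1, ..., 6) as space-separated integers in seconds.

Computing each delay:
  i=0: min(200*2^0, 11490) = 200
  i=1: min(200*2^1, 11490) = 400
  i=2: min(200*2^2, 11490) = 800
  i=3: min(200*2^3, 11490) = 1600
  i=4: min(200*2^4, 11490) = 3200
  i=5: min(200*2^5, 11490) = 6400
  i=6: min(200*2^6, 11490) = 11490

Answer: 200 400 800 1600 3200 6400 11490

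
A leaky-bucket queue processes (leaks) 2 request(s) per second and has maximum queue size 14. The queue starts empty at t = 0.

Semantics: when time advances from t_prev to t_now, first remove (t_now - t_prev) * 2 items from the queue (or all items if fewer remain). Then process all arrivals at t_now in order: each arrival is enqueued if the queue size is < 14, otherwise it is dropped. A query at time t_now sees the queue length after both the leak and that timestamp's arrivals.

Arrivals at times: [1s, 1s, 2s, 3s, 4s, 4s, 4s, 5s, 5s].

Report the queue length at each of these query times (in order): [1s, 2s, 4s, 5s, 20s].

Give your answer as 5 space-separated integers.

Queue lengths at query times:
  query t=1s: backlog = 2
  query t=2s: backlog = 1
  query t=4s: backlog = 3
  query t=5s: backlog = 3
  query t=20s: backlog = 0

Answer: 2 1 3 3 0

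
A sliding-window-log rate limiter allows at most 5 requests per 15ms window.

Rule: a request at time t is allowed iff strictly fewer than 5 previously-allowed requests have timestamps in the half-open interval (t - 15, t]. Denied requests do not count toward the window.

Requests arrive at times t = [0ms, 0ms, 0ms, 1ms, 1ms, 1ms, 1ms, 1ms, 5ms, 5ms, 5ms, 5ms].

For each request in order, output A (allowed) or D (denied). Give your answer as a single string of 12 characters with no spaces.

Answer: AAAAADDDDDDD

Derivation:
Tracking allowed requests in the window:
  req#1 t=0ms: ALLOW
  req#2 t=0ms: ALLOW
  req#3 t=0ms: ALLOW
  req#4 t=1ms: ALLOW
  req#5 t=1ms: ALLOW
  req#6 t=1ms: DENY
  req#7 t=1ms: DENY
  req#8 t=1ms: DENY
  req#9 t=5ms: DENY
  req#10 t=5ms: DENY
  req#11 t=5ms: DENY
  req#12 t=5ms: DENY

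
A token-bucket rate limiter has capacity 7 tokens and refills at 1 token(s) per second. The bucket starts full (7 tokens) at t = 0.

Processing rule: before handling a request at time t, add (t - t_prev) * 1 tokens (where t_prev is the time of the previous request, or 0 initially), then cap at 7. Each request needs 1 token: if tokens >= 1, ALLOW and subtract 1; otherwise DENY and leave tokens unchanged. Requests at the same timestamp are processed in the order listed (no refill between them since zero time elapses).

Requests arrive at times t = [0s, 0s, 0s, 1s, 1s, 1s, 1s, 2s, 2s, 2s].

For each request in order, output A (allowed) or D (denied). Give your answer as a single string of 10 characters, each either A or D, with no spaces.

Answer: AAAAAAAAAD

Derivation:
Simulating step by step:
  req#1 t=0s: ALLOW
  req#2 t=0s: ALLOW
  req#3 t=0s: ALLOW
  req#4 t=1s: ALLOW
  req#5 t=1s: ALLOW
  req#6 t=1s: ALLOW
  req#7 t=1s: ALLOW
  req#8 t=2s: ALLOW
  req#9 t=2s: ALLOW
  req#10 t=2s: DENY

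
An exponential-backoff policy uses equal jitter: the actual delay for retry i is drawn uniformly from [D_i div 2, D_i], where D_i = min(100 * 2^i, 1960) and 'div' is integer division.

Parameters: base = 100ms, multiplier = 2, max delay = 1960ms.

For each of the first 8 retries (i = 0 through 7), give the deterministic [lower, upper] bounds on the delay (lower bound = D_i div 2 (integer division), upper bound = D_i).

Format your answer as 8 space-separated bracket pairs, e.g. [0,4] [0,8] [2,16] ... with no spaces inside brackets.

Computing bounds per retry:
  i=0: D_i=min(100*2^0,1960)=100, bounds=[50,100]
  i=1: D_i=min(100*2^1,1960)=200, bounds=[100,200]
  i=2: D_i=min(100*2^2,1960)=400, bounds=[200,400]
  i=3: D_i=min(100*2^3,1960)=800, bounds=[400,800]
  i=4: D_i=min(100*2^4,1960)=1600, bounds=[800,1600]
  i=5: D_i=min(100*2^5,1960)=1960, bounds=[980,1960]
  i=6: D_i=min(100*2^6,1960)=1960, bounds=[980,1960]
  i=7: D_i=min(100*2^7,1960)=1960, bounds=[980,1960]

Answer: [50,100] [100,200] [200,400] [400,800] [800,1600] [980,1960] [980,1960] [980,1960]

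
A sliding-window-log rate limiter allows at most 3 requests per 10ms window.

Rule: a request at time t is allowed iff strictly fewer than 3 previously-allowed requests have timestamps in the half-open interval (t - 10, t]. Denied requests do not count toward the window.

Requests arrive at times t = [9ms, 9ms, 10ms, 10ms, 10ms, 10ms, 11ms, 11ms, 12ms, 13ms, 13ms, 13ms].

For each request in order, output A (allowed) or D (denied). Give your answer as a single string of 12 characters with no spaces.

Tracking allowed requests in the window:
  req#1 t=9ms: ALLOW
  req#2 t=9ms: ALLOW
  req#3 t=10ms: ALLOW
  req#4 t=10ms: DENY
  req#5 t=10ms: DENY
  req#6 t=10ms: DENY
  req#7 t=11ms: DENY
  req#8 t=11ms: DENY
  req#9 t=12ms: DENY
  req#10 t=13ms: DENY
  req#11 t=13ms: DENY
  req#12 t=13ms: DENY

Answer: AAADDDDDDDDD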